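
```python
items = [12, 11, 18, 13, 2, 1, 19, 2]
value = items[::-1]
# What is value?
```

items has length 8. The slice items[::-1] selects indices [7, 6, 5, 4, 3, 2, 1, 0] (7->2, 6->19, 5->1, 4->2, 3->13, 2->18, 1->11, 0->12), giving [2, 19, 1, 2, 13, 18, 11, 12].

[2, 19, 1, 2, 13, 18, 11, 12]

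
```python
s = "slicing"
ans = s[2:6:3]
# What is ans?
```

s has length 7. The slice s[2:6:3] selects indices [2, 5] (2->'i', 5->'n'), giving 'in'.

'in'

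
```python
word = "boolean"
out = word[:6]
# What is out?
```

word has length 7. The slice word[:6] selects indices [0, 1, 2, 3, 4, 5] (0->'b', 1->'o', 2->'o', 3->'l', 4->'e', 5->'a'), giving 'boolea'.

'boolea'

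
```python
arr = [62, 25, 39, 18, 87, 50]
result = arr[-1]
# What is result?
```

arr has length 6. Negative index -1 maps to positive index 6 + (-1) = 5. arr[5] = 50.

50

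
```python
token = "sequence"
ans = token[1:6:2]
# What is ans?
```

token has length 8. The slice token[1:6:2] selects indices [1, 3, 5] (1->'e', 3->'u', 5->'n'), giving 'eun'.

'eun'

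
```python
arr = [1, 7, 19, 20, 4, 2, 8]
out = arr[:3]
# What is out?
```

arr has length 7. The slice arr[:3] selects indices [0, 1, 2] (0->1, 1->7, 2->19), giving [1, 7, 19].

[1, 7, 19]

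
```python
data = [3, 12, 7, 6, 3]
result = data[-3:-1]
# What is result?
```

data has length 5. The slice data[-3:-1] selects indices [2, 3] (2->7, 3->6), giving [7, 6].

[7, 6]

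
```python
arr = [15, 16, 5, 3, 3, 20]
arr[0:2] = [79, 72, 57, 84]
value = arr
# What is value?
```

arr starts as [15, 16, 5, 3, 3, 20] (length 6). The slice arr[0:2] covers indices [0, 1] with values [15, 16]. Replacing that slice with [79, 72, 57, 84] (different length) produces [79, 72, 57, 84, 5, 3, 3, 20].

[79, 72, 57, 84, 5, 3, 3, 20]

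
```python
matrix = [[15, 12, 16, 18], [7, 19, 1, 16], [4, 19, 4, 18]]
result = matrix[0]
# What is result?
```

matrix has 3 rows. Row 0 is [15, 12, 16, 18].

[15, 12, 16, 18]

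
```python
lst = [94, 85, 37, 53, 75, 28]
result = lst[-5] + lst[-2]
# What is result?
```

lst has length 6. Negative index -5 maps to positive index 6 + (-5) = 1. lst[1] = 85.
lst has length 6. Negative index -2 maps to positive index 6 + (-2) = 4. lst[4] = 75.
Sum: 85 + 75 = 160.

160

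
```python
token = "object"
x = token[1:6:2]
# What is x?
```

token has length 6. The slice token[1:6:2] selects indices [1, 3, 5] (1->'b', 3->'e', 5->'t'), giving 'bet'.

'bet'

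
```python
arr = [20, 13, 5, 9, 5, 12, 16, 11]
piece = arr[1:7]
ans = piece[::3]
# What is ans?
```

arr has length 8. The slice arr[1:7] selects indices [1, 2, 3, 4, 5, 6] (1->13, 2->5, 3->9, 4->5, 5->12, 6->16), giving [13, 5, 9, 5, 12, 16]. So piece = [13, 5, 9, 5, 12, 16]. piece has length 6. The slice piece[::3] selects indices [0, 3] (0->13, 3->5), giving [13, 5].

[13, 5]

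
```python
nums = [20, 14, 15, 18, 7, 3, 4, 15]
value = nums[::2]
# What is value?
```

nums has length 8. The slice nums[::2] selects indices [0, 2, 4, 6] (0->20, 2->15, 4->7, 6->4), giving [20, 15, 7, 4].

[20, 15, 7, 4]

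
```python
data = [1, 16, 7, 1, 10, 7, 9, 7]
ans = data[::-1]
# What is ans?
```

data has length 8. The slice data[::-1] selects indices [7, 6, 5, 4, 3, 2, 1, 0] (7->7, 6->9, 5->7, 4->10, 3->1, 2->7, 1->16, 0->1), giving [7, 9, 7, 10, 1, 7, 16, 1].

[7, 9, 7, 10, 1, 7, 16, 1]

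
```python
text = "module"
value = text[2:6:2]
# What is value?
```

text has length 6. The slice text[2:6:2] selects indices [2, 4] (2->'d', 4->'l'), giving 'dl'.

'dl'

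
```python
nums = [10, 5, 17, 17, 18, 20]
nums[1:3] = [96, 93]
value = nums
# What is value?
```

nums starts as [10, 5, 17, 17, 18, 20] (length 6). The slice nums[1:3] covers indices [1, 2] with values [5, 17]. Replacing that slice with [96, 93] (same length) produces [10, 96, 93, 17, 18, 20].

[10, 96, 93, 17, 18, 20]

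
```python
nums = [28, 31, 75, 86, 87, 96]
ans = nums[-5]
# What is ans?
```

nums has length 6. Negative index -5 maps to positive index 6 + (-5) = 1. nums[1] = 31.

31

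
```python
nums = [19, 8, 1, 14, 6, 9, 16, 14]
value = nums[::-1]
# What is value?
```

nums has length 8. The slice nums[::-1] selects indices [7, 6, 5, 4, 3, 2, 1, 0] (7->14, 6->16, 5->9, 4->6, 3->14, 2->1, 1->8, 0->19), giving [14, 16, 9, 6, 14, 1, 8, 19].

[14, 16, 9, 6, 14, 1, 8, 19]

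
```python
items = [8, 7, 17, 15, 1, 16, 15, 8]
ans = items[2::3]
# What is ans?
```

items has length 8. The slice items[2::3] selects indices [2, 5] (2->17, 5->16), giving [17, 16].

[17, 16]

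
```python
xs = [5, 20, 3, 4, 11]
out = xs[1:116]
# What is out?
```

xs has length 5. The slice xs[1:116] selects indices [1, 2, 3, 4] (1->20, 2->3, 3->4, 4->11), giving [20, 3, 4, 11].

[20, 3, 4, 11]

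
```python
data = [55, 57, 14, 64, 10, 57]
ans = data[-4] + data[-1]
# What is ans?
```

data has length 6. Negative index -4 maps to positive index 6 + (-4) = 2. data[2] = 14.
data has length 6. Negative index -1 maps to positive index 6 + (-1) = 5. data[5] = 57.
Sum: 14 + 57 = 71.

71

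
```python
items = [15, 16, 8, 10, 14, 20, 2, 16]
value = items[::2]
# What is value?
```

items has length 8. The slice items[::2] selects indices [0, 2, 4, 6] (0->15, 2->8, 4->14, 6->2), giving [15, 8, 14, 2].

[15, 8, 14, 2]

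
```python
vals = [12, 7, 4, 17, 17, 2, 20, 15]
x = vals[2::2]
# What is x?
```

vals has length 8. The slice vals[2::2] selects indices [2, 4, 6] (2->4, 4->17, 6->20), giving [4, 17, 20].

[4, 17, 20]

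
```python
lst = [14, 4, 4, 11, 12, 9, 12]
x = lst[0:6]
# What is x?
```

lst has length 7. The slice lst[0:6] selects indices [0, 1, 2, 3, 4, 5] (0->14, 1->4, 2->4, 3->11, 4->12, 5->9), giving [14, 4, 4, 11, 12, 9].

[14, 4, 4, 11, 12, 9]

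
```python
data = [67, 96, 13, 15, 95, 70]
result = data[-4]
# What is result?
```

data has length 6. Negative index -4 maps to positive index 6 + (-4) = 2. data[2] = 13.

13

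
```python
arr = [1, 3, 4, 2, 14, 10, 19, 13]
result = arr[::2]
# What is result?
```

arr has length 8. The slice arr[::2] selects indices [0, 2, 4, 6] (0->1, 2->4, 4->14, 6->19), giving [1, 4, 14, 19].

[1, 4, 14, 19]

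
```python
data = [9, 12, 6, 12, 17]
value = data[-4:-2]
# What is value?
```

data has length 5. The slice data[-4:-2] selects indices [1, 2] (1->12, 2->6), giving [12, 6].

[12, 6]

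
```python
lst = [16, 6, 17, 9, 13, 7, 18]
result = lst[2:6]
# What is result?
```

lst has length 7. The slice lst[2:6] selects indices [2, 3, 4, 5] (2->17, 3->9, 4->13, 5->7), giving [17, 9, 13, 7].

[17, 9, 13, 7]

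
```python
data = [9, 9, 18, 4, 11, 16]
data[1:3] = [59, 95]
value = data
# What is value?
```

data starts as [9, 9, 18, 4, 11, 16] (length 6). The slice data[1:3] covers indices [1, 2] with values [9, 18]. Replacing that slice with [59, 95] (same length) produces [9, 59, 95, 4, 11, 16].

[9, 59, 95, 4, 11, 16]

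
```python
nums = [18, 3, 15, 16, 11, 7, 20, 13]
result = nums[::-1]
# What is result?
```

nums has length 8. The slice nums[::-1] selects indices [7, 6, 5, 4, 3, 2, 1, 0] (7->13, 6->20, 5->7, 4->11, 3->16, 2->15, 1->3, 0->18), giving [13, 20, 7, 11, 16, 15, 3, 18].

[13, 20, 7, 11, 16, 15, 3, 18]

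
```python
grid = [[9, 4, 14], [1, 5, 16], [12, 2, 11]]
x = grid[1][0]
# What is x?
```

grid[1] = [1, 5, 16]. Taking column 0 of that row yields 1.

1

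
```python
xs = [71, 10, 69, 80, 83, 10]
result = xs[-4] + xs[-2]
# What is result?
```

xs has length 6. Negative index -4 maps to positive index 6 + (-4) = 2. xs[2] = 69.
xs has length 6. Negative index -2 maps to positive index 6 + (-2) = 4. xs[4] = 83.
Sum: 69 + 83 = 152.

152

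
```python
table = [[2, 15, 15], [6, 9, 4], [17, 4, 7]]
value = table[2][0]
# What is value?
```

table[2] = [17, 4, 7]. Taking column 0 of that row yields 17.

17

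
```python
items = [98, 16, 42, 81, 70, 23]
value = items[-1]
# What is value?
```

items has length 6. Negative index -1 maps to positive index 6 + (-1) = 5. items[5] = 23.

23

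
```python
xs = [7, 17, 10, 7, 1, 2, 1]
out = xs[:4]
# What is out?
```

xs has length 7. The slice xs[:4] selects indices [0, 1, 2, 3] (0->7, 1->17, 2->10, 3->7), giving [7, 17, 10, 7].

[7, 17, 10, 7]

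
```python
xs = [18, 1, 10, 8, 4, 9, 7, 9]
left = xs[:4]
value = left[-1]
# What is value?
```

xs has length 8. The slice xs[:4] selects indices [0, 1, 2, 3] (0->18, 1->1, 2->10, 3->8), giving [18, 1, 10, 8]. So left = [18, 1, 10, 8]. Then left[-1] = 8.

8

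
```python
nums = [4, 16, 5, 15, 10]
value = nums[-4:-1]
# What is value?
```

nums has length 5. The slice nums[-4:-1] selects indices [1, 2, 3] (1->16, 2->5, 3->15), giving [16, 5, 15].

[16, 5, 15]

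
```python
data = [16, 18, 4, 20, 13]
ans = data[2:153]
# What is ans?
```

data has length 5. The slice data[2:153] selects indices [2, 3, 4] (2->4, 3->20, 4->13), giving [4, 20, 13].

[4, 20, 13]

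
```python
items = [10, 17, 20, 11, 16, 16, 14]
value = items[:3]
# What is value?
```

items has length 7. The slice items[:3] selects indices [0, 1, 2] (0->10, 1->17, 2->20), giving [10, 17, 20].

[10, 17, 20]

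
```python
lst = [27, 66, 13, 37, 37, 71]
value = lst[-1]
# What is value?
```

lst has length 6. Negative index -1 maps to positive index 6 + (-1) = 5. lst[5] = 71.

71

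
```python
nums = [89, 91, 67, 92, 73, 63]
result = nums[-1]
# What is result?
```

nums has length 6. Negative index -1 maps to positive index 6 + (-1) = 5. nums[5] = 63.

63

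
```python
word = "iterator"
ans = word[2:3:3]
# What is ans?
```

word has length 8. The slice word[2:3:3] selects indices [2] (2->'e'), giving 'e'.

'e'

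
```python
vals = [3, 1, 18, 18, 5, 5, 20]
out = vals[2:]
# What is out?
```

vals has length 7. The slice vals[2:] selects indices [2, 3, 4, 5, 6] (2->18, 3->18, 4->5, 5->5, 6->20), giving [18, 18, 5, 5, 20].

[18, 18, 5, 5, 20]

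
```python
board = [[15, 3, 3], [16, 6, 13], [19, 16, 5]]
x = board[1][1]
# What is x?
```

board[1] = [16, 6, 13]. Taking column 1 of that row yields 6.

6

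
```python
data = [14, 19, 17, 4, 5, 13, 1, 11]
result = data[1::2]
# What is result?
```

data has length 8. The slice data[1::2] selects indices [1, 3, 5, 7] (1->19, 3->4, 5->13, 7->11), giving [19, 4, 13, 11].

[19, 4, 13, 11]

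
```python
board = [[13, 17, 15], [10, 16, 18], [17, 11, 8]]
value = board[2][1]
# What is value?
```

board[2] = [17, 11, 8]. Taking column 1 of that row yields 11.

11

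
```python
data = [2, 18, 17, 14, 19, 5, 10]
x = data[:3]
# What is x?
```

data has length 7. The slice data[:3] selects indices [0, 1, 2] (0->2, 1->18, 2->17), giving [2, 18, 17].

[2, 18, 17]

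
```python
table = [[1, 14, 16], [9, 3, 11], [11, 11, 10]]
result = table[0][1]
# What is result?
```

table[0] = [1, 14, 16]. Taking column 1 of that row yields 14.

14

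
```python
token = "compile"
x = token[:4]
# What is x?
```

token has length 7. The slice token[:4] selects indices [0, 1, 2, 3] (0->'c', 1->'o', 2->'m', 3->'p'), giving 'comp'.

'comp'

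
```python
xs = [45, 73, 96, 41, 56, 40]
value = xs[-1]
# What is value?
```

xs has length 6. Negative index -1 maps to positive index 6 + (-1) = 5. xs[5] = 40.

40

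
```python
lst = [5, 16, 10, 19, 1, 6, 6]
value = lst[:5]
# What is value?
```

lst has length 7. The slice lst[:5] selects indices [0, 1, 2, 3, 4] (0->5, 1->16, 2->10, 3->19, 4->1), giving [5, 16, 10, 19, 1].

[5, 16, 10, 19, 1]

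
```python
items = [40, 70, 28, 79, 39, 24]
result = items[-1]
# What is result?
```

items has length 6. Negative index -1 maps to positive index 6 + (-1) = 5. items[5] = 24.

24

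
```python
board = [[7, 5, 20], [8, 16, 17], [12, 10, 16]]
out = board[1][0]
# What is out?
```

board[1] = [8, 16, 17]. Taking column 0 of that row yields 8.

8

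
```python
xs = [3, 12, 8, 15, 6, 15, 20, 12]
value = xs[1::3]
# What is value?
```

xs has length 8. The slice xs[1::3] selects indices [1, 4, 7] (1->12, 4->6, 7->12), giving [12, 6, 12].

[12, 6, 12]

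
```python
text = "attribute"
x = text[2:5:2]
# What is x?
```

text has length 9. The slice text[2:5:2] selects indices [2, 4] (2->'t', 4->'i'), giving 'ti'.

'ti'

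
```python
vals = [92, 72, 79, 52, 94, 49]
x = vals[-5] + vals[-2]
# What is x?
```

vals has length 6. Negative index -5 maps to positive index 6 + (-5) = 1. vals[1] = 72.
vals has length 6. Negative index -2 maps to positive index 6 + (-2) = 4. vals[4] = 94.
Sum: 72 + 94 = 166.

166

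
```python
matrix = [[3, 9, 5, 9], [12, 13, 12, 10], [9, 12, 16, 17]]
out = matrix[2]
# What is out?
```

matrix has 3 rows. Row 2 is [9, 12, 16, 17].

[9, 12, 16, 17]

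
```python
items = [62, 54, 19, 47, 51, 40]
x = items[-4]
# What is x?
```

items has length 6. Negative index -4 maps to positive index 6 + (-4) = 2. items[2] = 19.

19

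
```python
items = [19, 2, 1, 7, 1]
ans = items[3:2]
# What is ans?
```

items has length 5. The slice items[3:2] resolves to an empty index range, so the result is [].

[]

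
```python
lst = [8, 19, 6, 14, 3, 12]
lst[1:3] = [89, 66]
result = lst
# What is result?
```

lst starts as [8, 19, 6, 14, 3, 12] (length 6). The slice lst[1:3] covers indices [1, 2] with values [19, 6]. Replacing that slice with [89, 66] (same length) produces [8, 89, 66, 14, 3, 12].

[8, 89, 66, 14, 3, 12]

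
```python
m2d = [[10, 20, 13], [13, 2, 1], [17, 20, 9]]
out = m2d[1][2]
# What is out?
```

m2d[1] = [13, 2, 1]. Taking column 2 of that row yields 1.

1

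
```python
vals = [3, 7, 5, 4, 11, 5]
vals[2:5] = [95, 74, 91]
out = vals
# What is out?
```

vals starts as [3, 7, 5, 4, 11, 5] (length 6). The slice vals[2:5] covers indices [2, 3, 4] with values [5, 4, 11]. Replacing that slice with [95, 74, 91] (same length) produces [3, 7, 95, 74, 91, 5].

[3, 7, 95, 74, 91, 5]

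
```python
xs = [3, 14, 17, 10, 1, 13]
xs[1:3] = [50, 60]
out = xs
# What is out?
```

xs starts as [3, 14, 17, 10, 1, 13] (length 6). The slice xs[1:3] covers indices [1, 2] with values [14, 17]. Replacing that slice with [50, 60] (same length) produces [3, 50, 60, 10, 1, 13].

[3, 50, 60, 10, 1, 13]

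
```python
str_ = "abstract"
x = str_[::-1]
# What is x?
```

str_ has length 8. The slice str_[::-1] selects indices [7, 6, 5, 4, 3, 2, 1, 0] (7->'t', 6->'c', 5->'a', 4->'r', 3->'t', 2->'s', 1->'b', 0->'a'), giving 'tcartsba'.

'tcartsba'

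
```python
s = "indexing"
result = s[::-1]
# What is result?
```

s has length 8. The slice s[::-1] selects indices [7, 6, 5, 4, 3, 2, 1, 0] (7->'g', 6->'n', 5->'i', 4->'x', 3->'e', 2->'d', 1->'n', 0->'i'), giving 'gnixedni'.

'gnixedni'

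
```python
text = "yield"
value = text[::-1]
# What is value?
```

text has length 5. The slice text[::-1] selects indices [4, 3, 2, 1, 0] (4->'d', 3->'l', 2->'e', 1->'i', 0->'y'), giving 'dleiy'.

'dleiy'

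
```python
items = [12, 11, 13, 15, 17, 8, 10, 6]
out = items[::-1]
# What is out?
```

items has length 8. The slice items[::-1] selects indices [7, 6, 5, 4, 3, 2, 1, 0] (7->6, 6->10, 5->8, 4->17, 3->15, 2->13, 1->11, 0->12), giving [6, 10, 8, 17, 15, 13, 11, 12].

[6, 10, 8, 17, 15, 13, 11, 12]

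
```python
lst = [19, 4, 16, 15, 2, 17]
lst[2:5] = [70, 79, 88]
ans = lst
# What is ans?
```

lst starts as [19, 4, 16, 15, 2, 17] (length 6). The slice lst[2:5] covers indices [2, 3, 4] with values [16, 15, 2]. Replacing that slice with [70, 79, 88] (same length) produces [19, 4, 70, 79, 88, 17].

[19, 4, 70, 79, 88, 17]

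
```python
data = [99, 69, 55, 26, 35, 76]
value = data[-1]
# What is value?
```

data has length 6. Negative index -1 maps to positive index 6 + (-1) = 5. data[5] = 76.

76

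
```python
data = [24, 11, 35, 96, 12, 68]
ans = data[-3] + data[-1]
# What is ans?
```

data has length 6. Negative index -3 maps to positive index 6 + (-3) = 3. data[3] = 96.
data has length 6. Negative index -1 maps to positive index 6 + (-1) = 5. data[5] = 68.
Sum: 96 + 68 = 164.

164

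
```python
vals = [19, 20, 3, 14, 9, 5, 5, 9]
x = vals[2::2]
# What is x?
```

vals has length 8. The slice vals[2::2] selects indices [2, 4, 6] (2->3, 4->9, 6->5), giving [3, 9, 5].

[3, 9, 5]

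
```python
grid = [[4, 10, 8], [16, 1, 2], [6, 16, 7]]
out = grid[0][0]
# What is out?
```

grid[0] = [4, 10, 8]. Taking column 0 of that row yields 4.

4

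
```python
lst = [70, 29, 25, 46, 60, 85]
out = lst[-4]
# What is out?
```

lst has length 6. Negative index -4 maps to positive index 6 + (-4) = 2. lst[2] = 25.

25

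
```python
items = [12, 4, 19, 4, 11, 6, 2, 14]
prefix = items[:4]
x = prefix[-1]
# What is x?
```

items has length 8. The slice items[:4] selects indices [0, 1, 2, 3] (0->12, 1->4, 2->19, 3->4), giving [12, 4, 19, 4]. So prefix = [12, 4, 19, 4]. Then prefix[-1] = 4.

4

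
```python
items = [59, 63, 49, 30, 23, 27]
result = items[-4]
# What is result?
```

items has length 6. Negative index -4 maps to positive index 6 + (-4) = 2. items[2] = 49.

49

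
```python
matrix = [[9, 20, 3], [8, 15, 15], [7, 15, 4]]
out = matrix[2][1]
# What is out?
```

matrix[2] = [7, 15, 4]. Taking column 1 of that row yields 15.

15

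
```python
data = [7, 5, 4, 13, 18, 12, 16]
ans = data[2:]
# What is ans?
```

data has length 7. The slice data[2:] selects indices [2, 3, 4, 5, 6] (2->4, 3->13, 4->18, 5->12, 6->16), giving [4, 13, 18, 12, 16].

[4, 13, 18, 12, 16]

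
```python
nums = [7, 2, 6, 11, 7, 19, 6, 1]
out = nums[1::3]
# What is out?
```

nums has length 8. The slice nums[1::3] selects indices [1, 4, 7] (1->2, 4->7, 7->1), giving [2, 7, 1].

[2, 7, 1]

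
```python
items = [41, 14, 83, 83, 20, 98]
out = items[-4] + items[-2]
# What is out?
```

items has length 6. Negative index -4 maps to positive index 6 + (-4) = 2. items[2] = 83.
items has length 6. Negative index -2 maps to positive index 6 + (-2) = 4. items[4] = 20.
Sum: 83 + 20 = 103.

103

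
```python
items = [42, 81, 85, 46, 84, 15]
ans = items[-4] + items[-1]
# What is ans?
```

items has length 6. Negative index -4 maps to positive index 6 + (-4) = 2. items[2] = 85.
items has length 6. Negative index -1 maps to positive index 6 + (-1) = 5. items[5] = 15.
Sum: 85 + 15 = 100.

100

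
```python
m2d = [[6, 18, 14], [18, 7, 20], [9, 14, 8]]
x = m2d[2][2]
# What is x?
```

m2d[2] = [9, 14, 8]. Taking column 2 of that row yields 8.

8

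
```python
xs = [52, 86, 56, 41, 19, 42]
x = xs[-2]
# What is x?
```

xs has length 6. Negative index -2 maps to positive index 6 + (-2) = 4. xs[4] = 19.

19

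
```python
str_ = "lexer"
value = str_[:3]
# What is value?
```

str_ has length 5. The slice str_[:3] selects indices [0, 1, 2] (0->'l', 1->'e', 2->'x'), giving 'lex'.

'lex'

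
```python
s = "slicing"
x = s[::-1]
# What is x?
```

s has length 7. The slice s[::-1] selects indices [6, 5, 4, 3, 2, 1, 0] (6->'g', 5->'n', 4->'i', 3->'c', 2->'i', 1->'l', 0->'s'), giving 'gnicils'.

'gnicils'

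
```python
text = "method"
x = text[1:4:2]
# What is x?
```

text has length 6. The slice text[1:4:2] selects indices [1, 3] (1->'e', 3->'h'), giving 'eh'.

'eh'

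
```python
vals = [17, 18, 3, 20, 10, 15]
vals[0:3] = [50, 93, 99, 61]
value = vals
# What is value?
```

vals starts as [17, 18, 3, 20, 10, 15] (length 6). The slice vals[0:3] covers indices [0, 1, 2] with values [17, 18, 3]. Replacing that slice with [50, 93, 99, 61] (different length) produces [50, 93, 99, 61, 20, 10, 15].

[50, 93, 99, 61, 20, 10, 15]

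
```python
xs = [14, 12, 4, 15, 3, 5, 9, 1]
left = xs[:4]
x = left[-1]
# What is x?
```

xs has length 8. The slice xs[:4] selects indices [0, 1, 2, 3] (0->14, 1->12, 2->4, 3->15), giving [14, 12, 4, 15]. So left = [14, 12, 4, 15]. Then left[-1] = 15.

15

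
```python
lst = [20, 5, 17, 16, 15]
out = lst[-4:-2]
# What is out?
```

lst has length 5. The slice lst[-4:-2] selects indices [1, 2] (1->5, 2->17), giving [5, 17].

[5, 17]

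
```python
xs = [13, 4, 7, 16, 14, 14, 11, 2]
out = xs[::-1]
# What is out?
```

xs has length 8. The slice xs[::-1] selects indices [7, 6, 5, 4, 3, 2, 1, 0] (7->2, 6->11, 5->14, 4->14, 3->16, 2->7, 1->4, 0->13), giving [2, 11, 14, 14, 16, 7, 4, 13].

[2, 11, 14, 14, 16, 7, 4, 13]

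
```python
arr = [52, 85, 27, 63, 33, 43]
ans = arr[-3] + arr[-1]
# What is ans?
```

arr has length 6. Negative index -3 maps to positive index 6 + (-3) = 3. arr[3] = 63.
arr has length 6. Negative index -1 maps to positive index 6 + (-1) = 5. arr[5] = 43.
Sum: 63 + 43 = 106.

106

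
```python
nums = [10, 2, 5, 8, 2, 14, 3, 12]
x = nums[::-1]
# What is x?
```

nums has length 8. The slice nums[::-1] selects indices [7, 6, 5, 4, 3, 2, 1, 0] (7->12, 6->3, 5->14, 4->2, 3->8, 2->5, 1->2, 0->10), giving [12, 3, 14, 2, 8, 5, 2, 10].

[12, 3, 14, 2, 8, 5, 2, 10]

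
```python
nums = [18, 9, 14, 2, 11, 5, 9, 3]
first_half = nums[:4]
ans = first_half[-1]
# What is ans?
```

nums has length 8. The slice nums[:4] selects indices [0, 1, 2, 3] (0->18, 1->9, 2->14, 3->2), giving [18, 9, 14, 2]. So first_half = [18, 9, 14, 2]. Then first_half[-1] = 2.

2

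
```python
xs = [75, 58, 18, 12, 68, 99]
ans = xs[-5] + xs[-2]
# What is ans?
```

xs has length 6. Negative index -5 maps to positive index 6 + (-5) = 1. xs[1] = 58.
xs has length 6. Negative index -2 maps to positive index 6 + (-2) = 4. xs[4] = 68.
Sum: 58 + 68 = 126.

126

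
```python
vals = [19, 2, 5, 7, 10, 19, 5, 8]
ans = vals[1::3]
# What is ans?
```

vals has length 8. The slice vals[1::3] selects indices [1, 4, 7] (1->2, 4->10, 7->8), giving [2, 10, 8].

[2, 10, 8]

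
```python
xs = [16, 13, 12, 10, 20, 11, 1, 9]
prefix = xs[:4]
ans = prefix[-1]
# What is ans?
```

xs has length 8. The slice xs[:4] selects indices [0, 1, 2, 3] (0->16, 1->13, 2->12, 3->10), giving [16, 13, 12, 10]. So prefix = [16, 13, 12, 10]. Then prefix[-1] = 10.

10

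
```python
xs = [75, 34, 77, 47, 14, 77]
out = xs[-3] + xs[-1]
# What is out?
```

xs has length 6. Negative index -3 maps to positive index 6 + (-3) = 3. xs[3] = 47.
xs has length 6. Negative index -1 maps to positive index 6 + (-1) = 5. xs[5] = 77.
Sum: 47 + 77 = 124.

124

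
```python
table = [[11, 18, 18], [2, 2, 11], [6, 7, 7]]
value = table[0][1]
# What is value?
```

table[0] = [11, 18, 18]. Taking column 1 of that row yields 18.

18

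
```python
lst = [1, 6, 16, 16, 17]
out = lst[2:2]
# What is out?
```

lst has length 5. The slice lst[2:2] resolves to an empty index range, so the result is [].

[]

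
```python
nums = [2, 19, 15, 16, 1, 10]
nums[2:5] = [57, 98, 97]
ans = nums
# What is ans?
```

nums starts as [2, 19, 15, 16, 1, 10] (length 6). The slice nums[2:5] covers indices [2, 3, 4] with values [15, 16, 1]. Replacing that slice with [57, 98, 97] (same length) produces [2, 19, 57, 98, 97, 10].

[2, 19, 57, 98, 97, 10]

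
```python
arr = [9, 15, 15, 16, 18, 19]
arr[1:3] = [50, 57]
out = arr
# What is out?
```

arr starts as [9, 15, 15, 16, 18, 19] (length 6). The slice arr[1:3] covers indices [1, 2] with values [15, 15]. Replacing that slice with [50, 57] (same length) produces [9, 50, 57, 16, 18, 19].

[9, 50, 57, 16, 18, 19]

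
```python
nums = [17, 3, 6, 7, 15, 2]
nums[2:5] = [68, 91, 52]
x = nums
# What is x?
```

nums starts as [17, 3, 6, 7, 15, 2] (length 6). The slice nums[2:5] covers indices [2, 3, 4] with values [6, 7, 15]. Replacing that slice with [68, 91, 52] (same length) produces [17, 3, 68, 91, 52, 2].

[17, 3, 68, 91, 52, 2]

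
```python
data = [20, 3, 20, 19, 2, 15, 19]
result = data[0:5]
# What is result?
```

data has length 7. The slice data[0:5] selects indices [0, 1, 2, 3, 4] (0->20, 1->3, 2->20, 3->19, 4->2), giving [20, 3, 20, 19, 2].

[20, 3, 20, 19, 2]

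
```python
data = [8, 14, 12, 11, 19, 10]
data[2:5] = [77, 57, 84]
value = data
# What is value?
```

data starts as [8, 14, 12, 11, 19, 10] (length 6). The slice data[2:5] covers indices [2, 3, 4] with values [12, 11, 19]. Replacing that slice with [77, 57, 84] (same length) produces [8, 14, 77, 57, 84, 10].

[8, 14, 77, 57, 84, 10]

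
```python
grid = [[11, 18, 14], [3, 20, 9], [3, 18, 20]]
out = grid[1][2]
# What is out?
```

grid[1] = [3, 20, 9]. Taking column 2 of that row yields 9.

9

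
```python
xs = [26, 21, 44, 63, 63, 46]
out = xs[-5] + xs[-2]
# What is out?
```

xs has length 6. Negative index -5 maps to positive index 6 + (-5) = 1. xs[1] = 21.
xs has length 6. Negative index -2 maps to positive index 6 + (-2) = 4. xs[4] = 63.
Sum: 21 + 63 = 84.

84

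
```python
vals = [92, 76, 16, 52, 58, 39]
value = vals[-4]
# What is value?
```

vals has length 6. Negative index -4 maps to positive index 6 + (-4) = 2. vals[2] = 16.

16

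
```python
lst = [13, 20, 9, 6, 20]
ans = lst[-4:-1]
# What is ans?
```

lst has length 5. The slice lst[-4:-1] selects indices [1, 2, 3] (1->20, 2->9, 3->6), giving [20, 9, 6].

[20, 9, 6]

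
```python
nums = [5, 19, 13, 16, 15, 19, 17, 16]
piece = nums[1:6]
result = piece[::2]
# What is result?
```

nums has length 8. The slice nums[1:6] selects indices [1, 2, 3, 4, 5] (1->19, 2->13, 3->16, 4->15, 5->19), giving [19, 13, 16, 15, 19]. So piece = [19, 13, 16, 15, 19]. piece has length 5. The slice piece[::2] selects indices [0, 2, 4] (0->19, 2->16, 4->19), giving [19, 16, 19].

[19, 16, 19]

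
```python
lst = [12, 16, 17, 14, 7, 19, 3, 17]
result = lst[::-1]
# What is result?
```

lst has length 8. The slice lst[::-1] selects indices [7, 6, 5, 4, 3, 2, 1, 0] (7->17, 6->3, 5->19, 4->7, 3->14, 2->17, 1->16, 0->12), giving [17, 3, 19, 7, 14, 17, 16, 12].

[17, 3, 19, 7, 14, 17, 16, 12]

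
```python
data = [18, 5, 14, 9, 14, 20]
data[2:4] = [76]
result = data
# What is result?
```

data starts as [18, 5, 14, 9, 14, 20] (length 6). The slice data[2:4] covers indices [2, 3] with values [14, 9]. Replacing that slice with [76] (different length) produces [18, 5, 76, 14, 20].

[18, 5, 76, 14, 20]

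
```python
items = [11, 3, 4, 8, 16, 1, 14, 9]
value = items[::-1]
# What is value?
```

items has length 8. The slice items[::-1] selects indices [7, 6, 5, 4, 3, 2, 1, 0] (7->9, 6->14, 5->1, 4->16, 3->8, 2->4, 1->3, 0->11), giving [9, 14, 1, 16, 8, 4, 3, 11].

[9, 14, 1, 16, 8, 4, 3, 11]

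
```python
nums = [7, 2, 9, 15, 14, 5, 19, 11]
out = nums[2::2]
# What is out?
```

nums has length 8. The slice nums[2::2] selects indices [2, 4, 6] (2->9, 4->14, 6->19), giving [9, 14, 19].

[9, 14, 19]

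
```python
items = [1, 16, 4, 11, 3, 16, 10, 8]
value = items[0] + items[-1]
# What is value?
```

items has length 8. items[0] = 1.
items has length 8. Negative index -1 maps to positive index 8 + (-1) = 7. items[7] = 8.
Sum: 1 + 8 = 9.

9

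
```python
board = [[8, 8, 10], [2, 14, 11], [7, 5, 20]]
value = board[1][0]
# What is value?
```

board[1] = [2, 14, 11]. Taking column 0 of that row yields 2.

2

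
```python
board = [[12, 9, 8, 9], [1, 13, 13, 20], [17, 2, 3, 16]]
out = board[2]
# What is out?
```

board has 3 rows. Row 2 is [17, 2, 3, 16].

[17, 2, 3, 16]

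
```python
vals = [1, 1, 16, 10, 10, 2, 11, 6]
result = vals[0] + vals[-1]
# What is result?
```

vals has length 8. vals[0] = 1.
vals has length 8. Negative index -1 maps to positive index 8 + (-1) = 7. vals[7] = 6.
Sum: 1 + 6 = 7.

7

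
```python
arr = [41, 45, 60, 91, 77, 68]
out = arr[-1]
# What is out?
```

arr has length 6. Negative index -1 maps to positive index 6 + (-1) = 5. arr[5] = 68.

68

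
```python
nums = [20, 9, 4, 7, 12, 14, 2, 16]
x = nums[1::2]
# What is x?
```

nums has length 8. The slice nums[1::2] selects indices [1, 3, 5, 7] (1->9, 3->7, 5->14, 7->16), giving [9, 7, 14, 16].

[9, 7, 14, 16]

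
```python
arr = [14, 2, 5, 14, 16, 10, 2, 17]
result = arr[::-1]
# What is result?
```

arr has length 8. The slice arr[::-1] selects indices [7, 6, 5, 4, 3, 2, 1, 0] (7->17, 6->2, 5->10, 4->16, 3->14, 2->5, 1->2, 0->14), giving [17, 2, 10, 16, 14, 5, 2, 14].

[17, 2, 10, 16, 14, 5, 2, 14]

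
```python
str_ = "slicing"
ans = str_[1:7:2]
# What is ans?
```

str_ has length 7. The slice str_[1:7:2] selects indices [1, 3, 5] (1->'l', 3->'c', 5->'n'), giving 'lcn'.

'lcn'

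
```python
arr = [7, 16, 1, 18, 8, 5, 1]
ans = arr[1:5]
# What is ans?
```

arr has length 7. The slice arr[1:5] selects indices [1, 2, 3, 4] (1->16, 2->1, 3->18, 4->8), giving [16, 1, 18, 8].

[16, 1, 18, 8]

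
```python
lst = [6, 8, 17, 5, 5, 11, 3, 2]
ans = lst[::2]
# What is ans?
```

lst has length 8. The slice lst[::2] selects indices [0, 2, 4, 6] (0->6, 2->17, 4->5, 6->3), giving [6, 17, 5, 3].

[6, 17, 5, 3]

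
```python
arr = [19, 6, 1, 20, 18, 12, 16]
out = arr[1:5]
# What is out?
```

arr has length 7. The slice arr[1:5] selects indices [1, 2, 3, 4] (1->6, 2->1, 3->20, 4->18), giving [6, 1, 20, 18].

[6, 1, 20, 18]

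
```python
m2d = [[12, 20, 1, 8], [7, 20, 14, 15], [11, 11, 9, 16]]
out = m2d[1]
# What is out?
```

m2d has 3 rows. Row 1 is [7, 20, 14, 15].

[7, 20, 14, 15]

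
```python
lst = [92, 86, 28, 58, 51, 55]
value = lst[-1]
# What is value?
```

lst has length 6. Negative index -1 maps to positive index 6 + (-1) = 5. lst[5] = 55.

55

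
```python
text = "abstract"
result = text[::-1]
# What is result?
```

text has length 8. The slice text[::-1] selects indices [7, 6, 5, 4, 3, 2, 1, 0] (7->'t', 6->'c', 5->'a', 4->'r', 3->'t', 2->'s', 1->'b', 0->'a'), giving 'tcartsba'.

'tcartsba'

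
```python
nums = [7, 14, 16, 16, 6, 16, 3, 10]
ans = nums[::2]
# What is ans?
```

nums has length 8. The slice nums[::2] selects indices [0, 2, 4, 6] (0->7, 2->16, 4->6, 6->3), giving [7, 16, 6, 3].

[7, 16, 6, 3]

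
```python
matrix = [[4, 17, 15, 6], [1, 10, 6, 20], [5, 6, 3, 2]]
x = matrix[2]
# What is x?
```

matrix has 3 rows. Row 2 is [5, 6, 3, 2].

[5, 6, 3, 2]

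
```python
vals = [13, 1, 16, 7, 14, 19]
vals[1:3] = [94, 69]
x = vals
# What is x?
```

vals starts as [13, 1, 16, 7, 14, 19] (length 6). The slice vals[1:3] covers indices [1, 2] with values [1, 16]. Replacing that slice with [94, 69] (same length) produces [13, 94, 69, 7, 14, 19].

[13, 94, 69, 7, 14, 19]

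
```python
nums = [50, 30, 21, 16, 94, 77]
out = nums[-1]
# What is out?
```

nums has length 6. Negative index -1 maps to positive index 6 + (-1) = 5. nums[5] = 77.

77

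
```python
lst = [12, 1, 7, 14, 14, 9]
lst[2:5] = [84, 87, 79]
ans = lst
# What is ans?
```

lst starts as [12, 1, 7, 14, 14, 9] (length 6). The slice lst[2:5] covers indices [2, 3, 4] with values [7, 14, 14]. Replacing that slice with [84, 87, 79] (same length) produces [12, 1, 84, 87, 79, 9].

[12, 1, 84, 87, 79, 9]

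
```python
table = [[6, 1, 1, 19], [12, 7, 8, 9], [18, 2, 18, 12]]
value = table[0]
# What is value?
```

table has 3 rows. Row 0 is [6, 1, 1, 19].

[6, 1, 1, 19]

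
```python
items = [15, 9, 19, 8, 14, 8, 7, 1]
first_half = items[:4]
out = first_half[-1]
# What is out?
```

items has length 8. The slice items[:4] selects indices [0, 1, 2, 3] (0->15, 1->9, 2->19, 3->8), giving [15, 9, 19, 8]. So first_half = [15, 9, 19, 8]. Then first_half[-1] = 8.

8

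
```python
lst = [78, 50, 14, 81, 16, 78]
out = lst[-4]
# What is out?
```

lst has length 6. Negative index -4 maps to positive index 6 + (-4) = 2. lst[2] = 14.

14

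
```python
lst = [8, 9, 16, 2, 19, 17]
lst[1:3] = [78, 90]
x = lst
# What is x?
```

lst starts as [8, 9, 16, 2, 19, 17] (length 6). The slice lst[1:3] covers indices [1, 2] with values [9, 16]. Replacing that slice with [78, 90] (same length) produces [8, 78, 90, 2, 19, 17].

[8, 78, 90, 2, 19, 17]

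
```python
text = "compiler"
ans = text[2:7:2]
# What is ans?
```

text has length 8. The slice text[2:7:2] selects indices [2, 4, 6] (2->'m', 4->'i', 6->'e'), giving 'mie'.

'mie'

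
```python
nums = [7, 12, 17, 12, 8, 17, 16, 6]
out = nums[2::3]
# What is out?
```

nums has length 8. The slice nums[2::3] selects indices [2, 5] (2->17, 5->17), giving [17, 17].

[17, 17]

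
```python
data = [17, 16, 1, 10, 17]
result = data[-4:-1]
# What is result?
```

data has length 5. The slice data[-4:-1] selects indices [1, 2, 3] (1->16, 2->1, 3->10), giving [16, 1, 10].

[16, 1, 10]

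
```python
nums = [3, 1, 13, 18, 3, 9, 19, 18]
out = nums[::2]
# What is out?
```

nums has length 8. The slice nums[::2] selects indices [0, 2, 4, 6] (0->3, 2->13, 4->3, 6->19), giving [3, 13, 3, 19].

[3, 13, 3, 19]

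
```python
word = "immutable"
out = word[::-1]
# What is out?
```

word has length 9. The slice word[::-1] selects indices [8, 7, 6, 5, 4, 3, 2, 1, 0] (8->'e', 7->'l', 6->'b', 5->'a', 4->'t', 3->'u', 2->'m', 1->'m', 0->'i'), giving 'elbatummi'.

'elbatummi'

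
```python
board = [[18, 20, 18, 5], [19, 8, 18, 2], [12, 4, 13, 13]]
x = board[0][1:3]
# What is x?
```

board[0] = [18, 20, 18, 5]. board[0] has length 4. The slice board[0][1:3] selects indices [1, 2] (1->20, 2->18), giving [20, 18].

[20, 18]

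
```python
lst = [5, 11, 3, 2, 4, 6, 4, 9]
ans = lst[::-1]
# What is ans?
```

lst has length 8. The slice lst[::-1] selects indices [7, 6, 5, 4, 3, 2, 1, 0] (7->9, 6->4, 5->6, 4->4, 3->2, 2->3, 1->11, 0->5), giving [9, 4, 6, 4, 2, 3, 11, 5].

[9, 4, 6, 4, 2, 3, 11, 5]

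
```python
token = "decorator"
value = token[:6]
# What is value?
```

token has length 9. The slice token[:6] selects indices [0, 1, 2, 3, 4, 5] (0->'d', 1->'e', 2->'c', 3->'o', 4->'r', 5->'a'), giving 'decora'.

'decora'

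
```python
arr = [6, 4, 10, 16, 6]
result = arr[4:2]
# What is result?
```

arr has length 5. The slice arr[4:2] resolves to an empty index range, so the result is [].

[]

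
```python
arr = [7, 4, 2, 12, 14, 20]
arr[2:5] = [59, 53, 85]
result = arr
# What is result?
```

arr starts as [7, 4, 2, 12, 14, 20] (length 6). The slice arr[2:5] covers indices [2, 3, 4] with values [2, 12, 14]. Replacing that slice with [59, 53, 85] (same length) produces [7, 4, 59, 53, 85, 20].

[7, 4, 59, 53, 85, 20]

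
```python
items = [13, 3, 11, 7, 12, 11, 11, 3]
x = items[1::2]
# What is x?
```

items has length 8. The slice items[1::2] selects indices [1, 3, 5, 7] (1->3, 3->7, 5->11, 7->3), giving [3, 7, 11, 3].

[3, 7, 11, 3]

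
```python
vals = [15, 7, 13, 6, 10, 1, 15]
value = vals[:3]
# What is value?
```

vals has length 7. The slice vals[:3] selects indices [0, 1, 2] (0->15, 1->7, 2->13), giving [15, 7, 13].

[15, 7, 13]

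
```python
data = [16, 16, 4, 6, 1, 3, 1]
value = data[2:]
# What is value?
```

data has length 7. The slice data[2:] selects indices [2, 3, 4, 5, 6] (2->4, 3->6, 4->1, 5->3, 6->1), giving [4, 6, 1, 3, 1].

[4, 6, 1, 3, 1]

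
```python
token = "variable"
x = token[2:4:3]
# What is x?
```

token has length 8. The slice token[2:4:3] selects indices [2] (2->'r'), giving 'r'.

'r'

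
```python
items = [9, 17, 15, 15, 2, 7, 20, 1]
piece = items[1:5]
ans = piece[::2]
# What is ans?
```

items has length 8. The slice items[1:5] selects indices [1, 2, 3, 4] (1->17, 2->15, 3->15, 4->2), giving [17, 15, 15, 2]. So piece = [17, 15, 15, 2]. piece has length 4. The slice piece[::2] selects indices [0, 2] (0->17, 2->15), giving [17, 15].

[17, 15]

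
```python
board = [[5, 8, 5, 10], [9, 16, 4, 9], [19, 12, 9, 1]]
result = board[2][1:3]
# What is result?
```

board[2] = [19, 12, 9, 1]. board[2] has length 4. The slice board[2][1:3] selects indices [1, 2] (1->12, 2->9), giving [12, 9].

[12, 9]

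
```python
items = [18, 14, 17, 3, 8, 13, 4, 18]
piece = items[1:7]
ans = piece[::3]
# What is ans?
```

items has length 8. The slice items[1:7] selects indices [1, 2, 3, 4, 5, 6] (1->14, 2->17, 3->3, 4->8, 5->13, 6->4), giving [14, 17, 3, 8, 13, 4]. So piece = [14, 17, 3, 8, 13, 4]. piece has length 6. The slice piece[::3] selects indices [0, 3] (0->14, 3->8), giving [14, 8].

[14, 8]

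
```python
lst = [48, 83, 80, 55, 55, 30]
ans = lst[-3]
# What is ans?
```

lst has length 6. Negative index -3 maps to positive index 6 + (-3) = 3. lst[3] = 55.

55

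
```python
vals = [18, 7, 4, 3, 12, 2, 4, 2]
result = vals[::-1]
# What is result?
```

vals has length 8. The slice vals[::-1] selects indices [7, 6, 5, 4, 3, 2, 1, 0] (7->2, 6->4, 5->2, 4->12, 3->3, 2->4, 1->7, 0->18), giving [2, 4, 2, 12, 3, 4, 7, 18].

[2, 4, 2, 12, 3, 4, 7, 18]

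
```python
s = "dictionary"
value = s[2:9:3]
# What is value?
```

s has length 10. The slice s[2:9:3] selects indices [2, 5, 8] (2->'c', 5->'o', 8->'r'), giving 'cor'.

'cor'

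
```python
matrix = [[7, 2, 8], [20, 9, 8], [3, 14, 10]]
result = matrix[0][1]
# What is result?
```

matrix[0] = [7, 2, 8]. Taking column 1 of that row yields 2.

2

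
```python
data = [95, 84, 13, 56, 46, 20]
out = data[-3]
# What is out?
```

data has length 6. Negative index -3 maps to positive index 6 + (-3) = 3. data[3] = 56.

56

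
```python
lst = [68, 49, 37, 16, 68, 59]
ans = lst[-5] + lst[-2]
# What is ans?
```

lst has length 6. Negative index -5 maps to positive index 6 + (-5) = 1. lst[1] = 49.
lst has length 6. Negative index -2 maps to positive index 6 + (-2) = 4. lst[4] = 68.
Sum: 49 + 68 = 117.

117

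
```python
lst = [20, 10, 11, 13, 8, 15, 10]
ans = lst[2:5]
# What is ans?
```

lst has length 7. The slice lst[2:5] selects indices [2, 3, 4] (2->11, 3->13, 4->8), giving [11, 13, 8].

[11, 13, 8]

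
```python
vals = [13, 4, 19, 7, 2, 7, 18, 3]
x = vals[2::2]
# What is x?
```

vals has length 8. The slice vals[2::2] selects indices [2, 4, 6] (2->19, 4->2, 6->18), giving [19, 2, 18].

[19, 2, 18]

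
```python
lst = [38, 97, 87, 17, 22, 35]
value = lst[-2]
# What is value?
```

lst has length 6. Negative index -2 maps to positive index 6 + (-2) = 4. lst[4] = 22.

22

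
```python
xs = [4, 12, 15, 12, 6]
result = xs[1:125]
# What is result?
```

xs has length 5. The slice xs[1:125] selects indices [1, 2, 3, 4] (1->12, 2->15, 3->12, 4->6), giving [12, 15, 12, 6].

[12, 15, 12, 6]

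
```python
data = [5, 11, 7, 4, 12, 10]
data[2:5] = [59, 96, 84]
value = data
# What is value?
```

data starts as [5, 11, 7, 4, 12, 10] (length 6). The slice data[2:5] covers indices [2, 3, 4] with values [7, 4, 12]. Replacing that slice with [59, 96, 84] (same length) produces [5, 11, 59, 96, 84, 10].

[5, 11, 59, 96, 84, 10]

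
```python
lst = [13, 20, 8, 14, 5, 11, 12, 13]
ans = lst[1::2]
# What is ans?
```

lst has length 8. The slice lst[1::2] selects indices [1, 3, 5, 7] (1->20, 3->14, 5->11, 7->13), giving [20, 14, 11, 13].

[20, 14, 11, 13]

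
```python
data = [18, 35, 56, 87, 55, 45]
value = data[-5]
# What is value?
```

data has length 6. Negative index -5 maps to positive index 6 + (-5) = 1. data[1] = 35.

35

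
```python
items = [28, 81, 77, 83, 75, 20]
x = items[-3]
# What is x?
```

items has length 6. Negative index -3 maps to positive index 6 + (-3) = 3. items[3] = 83.

83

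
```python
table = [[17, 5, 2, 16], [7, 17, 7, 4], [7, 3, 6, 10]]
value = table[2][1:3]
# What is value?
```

table[2] = [7, 3, 6, 10]. table[2] has length 4. The slice table[2][1:3] selects indices [1, 2] (1->3, 2->6), giving [3, 6].

[3, 6]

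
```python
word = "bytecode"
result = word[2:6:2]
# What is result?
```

word has length 8. The slice word[2:6:2] selects indices [2, 4] (2->'t', 4->'c'), giving 'tc'.

'tc'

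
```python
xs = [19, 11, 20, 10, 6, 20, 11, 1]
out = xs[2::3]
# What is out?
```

xs has length 8. The slice xs[2::3] selects indices [2, 5] (2->20, 5->20), giving [20, 20].

[20, 20]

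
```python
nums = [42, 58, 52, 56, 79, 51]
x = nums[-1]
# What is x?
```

nums has length 6. Negative index -1 maps to positive index 6 + (-1) = 5. nums[5] = 51.

51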